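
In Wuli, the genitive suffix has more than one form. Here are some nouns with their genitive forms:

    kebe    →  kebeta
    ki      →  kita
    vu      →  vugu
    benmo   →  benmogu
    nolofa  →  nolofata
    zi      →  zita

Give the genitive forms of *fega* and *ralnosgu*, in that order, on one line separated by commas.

fegata, ralnosgugu

The pattern is rounding harmony: -gu when the last vowel of the stem is a rounded vowel (*vu*, *benmo*); -ta when the last vowel of the stem is an unrounded vowel (*kebe*, *ki*, *nolofa*, *zi*).
*fega* — last vowel /a/ (an unrounded vowel) → -ta → *fegata*.
*ralnosgu* — last vowel /u/ (a rounded vowel) → -gu → *ralnosgugu*.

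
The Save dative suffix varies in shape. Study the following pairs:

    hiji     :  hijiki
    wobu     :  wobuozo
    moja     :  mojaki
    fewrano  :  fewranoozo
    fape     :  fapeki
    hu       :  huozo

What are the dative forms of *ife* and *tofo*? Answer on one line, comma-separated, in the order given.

The pattern is rounding harmony: -ozo when the last vowel of the stem is a rounded vowel (*wobu*, *fewrano*, *hu*); -ki when the last vowel of the stem is an unrounded vowel (*hiji*, *moja*, *fape*).
*ife*: last vowel = /e/, an unrounded vowel → -ki → *ifeki*.
The last vowel of *tofo* is /o/, which is a rounded vowel, so the suffix is -ozo, giving *tofoozo*.

ifeki, tofoozo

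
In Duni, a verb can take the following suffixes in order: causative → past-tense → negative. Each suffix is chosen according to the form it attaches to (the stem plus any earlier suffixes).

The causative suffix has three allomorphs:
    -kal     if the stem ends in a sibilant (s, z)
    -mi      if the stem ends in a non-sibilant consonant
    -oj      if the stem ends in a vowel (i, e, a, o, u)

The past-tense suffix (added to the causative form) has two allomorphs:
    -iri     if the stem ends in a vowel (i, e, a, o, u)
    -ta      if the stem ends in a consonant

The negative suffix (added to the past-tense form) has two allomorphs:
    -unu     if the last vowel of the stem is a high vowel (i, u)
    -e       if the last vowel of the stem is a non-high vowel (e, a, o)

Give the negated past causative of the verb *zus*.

*zus* — final sound /s/ (a sibilant) → -kal → *zuskal*.
The final sound of the causative form *zuskal* is /l/, which is a consonant, so the past-tense suffix is -ta, giving *zuskalta*.
Since the last vowel of the past-tense form *zuskalta* is /a/ (a non-high vowel), it takes -e, giving *zuskaltae*.

zuskaltae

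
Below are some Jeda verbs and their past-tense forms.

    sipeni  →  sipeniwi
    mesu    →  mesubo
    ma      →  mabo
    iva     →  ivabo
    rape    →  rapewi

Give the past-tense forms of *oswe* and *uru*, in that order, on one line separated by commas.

The alternation tracks the last vowel of the stem — -wi when the last vowel of the stem is a front vowel (*sipeni*, *rape*); -bo when the last vowel of the stem is a back vowel (*mesu*, *ma*, *iva*).
The last vowel of *oswe* is /e/, which is a front vowel, so the suffix is -wi, giving *oswewi*.
Since the last vowel of *uru* is /u/ (a back vowel), it takes -bo, giving *urubo*.

oswewi, urubo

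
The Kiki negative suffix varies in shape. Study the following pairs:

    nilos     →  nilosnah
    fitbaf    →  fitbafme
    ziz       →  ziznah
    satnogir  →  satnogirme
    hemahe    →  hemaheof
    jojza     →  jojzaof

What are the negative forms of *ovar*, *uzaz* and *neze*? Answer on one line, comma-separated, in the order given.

ovarme, uzaznah, nezeof

The pattern is sibilance of the final sound: -nah when the stem ends in a sibilant (*nilos*, *ziz*); -me when the stem ends in a non-sibilant consonant (*fitbaf*, *satnogir*); -of when the stem ends in a vowel (*hemahe*, *jojza*).
*ovar*: final sound = /r/, a non-sibilant consonant → -me → *ovarme*.
Since the final sound of *uzaz* is /z/ (a sibilant), it takes -nah, giving *uzaznah*.
The final sound of *neze* is /e/, which is a vowel, so the suffix is -of, giving *nezeof*.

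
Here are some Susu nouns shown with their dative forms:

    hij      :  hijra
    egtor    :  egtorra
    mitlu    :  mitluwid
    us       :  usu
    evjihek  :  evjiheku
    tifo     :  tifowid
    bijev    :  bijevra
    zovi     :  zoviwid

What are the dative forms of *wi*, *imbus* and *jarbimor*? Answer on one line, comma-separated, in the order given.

wiwid, imbusu, jarbimorra

Looking at the final sound of each stem: -u when the stem ends in a voiceless consonant (*us*, *evjihek*); -ra when the stem ends in a voiced consonant (*hij*, *egtor*, *bijev*); -wid when the stem ends in a vowel (*mitlu*, *tifo*, *zovi*).
*wi* — final sound /i/ (a vowel) → -wid → *wiwid*.
*imbus* — final sound /s/ (a voiceless consonant) → -u → *imbusu*.
*jarbimor*: final sound = /r/, a voiced consonant → -ra → *jarbimorra*.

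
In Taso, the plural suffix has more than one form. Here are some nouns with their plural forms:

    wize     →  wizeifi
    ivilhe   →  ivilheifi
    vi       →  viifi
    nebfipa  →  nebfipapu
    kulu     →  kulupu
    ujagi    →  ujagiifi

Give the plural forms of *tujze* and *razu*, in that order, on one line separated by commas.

The pattern is front/back vowel harmony: -ifi when the last vowel of the stem is a front vowel (*wize*, *ivilhe*, *vi*, *ujagi*); -pu when the last vowel of the stem is a back vowel (*nebfipa*, *kulu*).
The last vowel of *tujze* is /e/, which is a front vowel, so the suffix is -ifi, giving *tujzeifi*.
Since the last vowel of *razu* is /u/ (a back vowel), it takes -pu, giving *razupu*.

tujzeifi, razupu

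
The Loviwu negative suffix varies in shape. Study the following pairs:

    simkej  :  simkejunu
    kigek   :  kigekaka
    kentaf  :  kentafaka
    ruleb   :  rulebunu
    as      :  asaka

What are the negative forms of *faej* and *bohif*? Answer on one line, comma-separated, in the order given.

The pattern is voicing of the final consonant: -aka when the stem ends in a voiceless consonant (*kigek*, *kentaf*, *as*); -unu when the stem ends in a voiced consonant (*simkej*, *ruleb*).
*faej*: final consonant = /j/, voiced → -unu → *faejunu*.
The final consonant of *bohif* is /f/, which is voiceless, so the suffix is -aka, giving *bohifaka*.

faejunu, bohifaka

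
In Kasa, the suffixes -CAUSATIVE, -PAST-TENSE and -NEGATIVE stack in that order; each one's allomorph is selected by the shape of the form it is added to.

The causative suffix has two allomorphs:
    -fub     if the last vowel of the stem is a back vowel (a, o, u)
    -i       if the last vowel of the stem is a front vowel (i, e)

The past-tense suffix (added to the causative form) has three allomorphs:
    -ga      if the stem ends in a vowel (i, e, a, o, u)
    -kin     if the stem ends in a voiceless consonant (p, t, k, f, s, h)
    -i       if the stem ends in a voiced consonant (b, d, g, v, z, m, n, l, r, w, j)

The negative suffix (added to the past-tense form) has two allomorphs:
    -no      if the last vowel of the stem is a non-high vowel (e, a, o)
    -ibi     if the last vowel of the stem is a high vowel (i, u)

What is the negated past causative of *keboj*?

kebojfubiibi

*keboj*: last vowel = /o/, a back vowel → -fub → *kebojfub*.
The causative form *kebojfub* — final sound /b/ (a voiced consonant) → -i → *kebojfubi*.
The past-tense form *kebojfubi*: last vowel = /i/, a high vowel → -ibi → *kebojfubiibi*.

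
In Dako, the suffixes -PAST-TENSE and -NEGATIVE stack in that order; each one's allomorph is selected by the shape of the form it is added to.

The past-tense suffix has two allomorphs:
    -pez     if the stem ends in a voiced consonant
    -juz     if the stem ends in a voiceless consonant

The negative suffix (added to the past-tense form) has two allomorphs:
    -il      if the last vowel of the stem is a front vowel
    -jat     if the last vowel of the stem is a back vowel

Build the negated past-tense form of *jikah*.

*jikah* — final consonant /h/ (voiceless) → -juz → *jikahjuz*.
Since the last vowel of the past-tense form *jikahjuz* is /u/ (a back vowel), it takes -jat, giving *jikahjuzjat*.

jikahjuzjat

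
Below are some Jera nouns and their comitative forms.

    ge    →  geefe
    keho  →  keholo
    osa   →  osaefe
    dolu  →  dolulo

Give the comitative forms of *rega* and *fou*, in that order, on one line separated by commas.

Looking at the last vowel of each stem: -lo when the last vowel of the stem is a rounded vowel (*keho*, *dolu*); -efe when the last vowel of the stem is an unrounded vowel (*ge*, *osa*).
*rega* — last vowel /a/ (an unrounded vowel) → -efe → *regaefe*.
The last vowel of *fou* is /u/, which is a rounded vowel, so the suffix is -lo, giving *foulo*.

regaefe, foulo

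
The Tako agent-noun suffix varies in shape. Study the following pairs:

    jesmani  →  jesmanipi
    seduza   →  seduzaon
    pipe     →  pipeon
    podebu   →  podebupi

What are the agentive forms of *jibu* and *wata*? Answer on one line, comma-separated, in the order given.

The alternation tracks the last vowel of the stem — -pi when the last vowel of the stem is a high vowel (*jesmani*, *podebu*); -on when the last vowel of the stem is a non-high vowel (*seduza*, *pipe*).
The last vowel of *jibu* is /u/, which is a high vowel, so the suffix is -pi, giving *jibupi*.
The last vowel of *wata* is /a/, which is a non-high vowel, so the suffix is -on, giving *wataon*.

jibupi, wataon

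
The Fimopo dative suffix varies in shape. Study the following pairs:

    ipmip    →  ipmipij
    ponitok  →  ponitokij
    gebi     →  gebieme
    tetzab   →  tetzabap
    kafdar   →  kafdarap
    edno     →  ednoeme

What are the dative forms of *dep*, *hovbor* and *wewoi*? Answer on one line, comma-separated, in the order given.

The suffix is conditioned by the final sound: -ij when the stem ends in a voiceless consonant (*ipmip*, *ponitok*); -ap when the stem ends in a voiced consonant (*tetzab*, *kafdar*); -eme when the stem ends in a vowel (*gebi*, *edno*).
*dep*: final sound = /p/, a voiceless consonant → -ij → *depij*.
*hovbor* — final sound /r/ (a voiced consonant) → -ap → *hovborap*.
*wewoi* — final sound /i/ (a vowel) → -eme → *wewoieme*.

depij, hovborap, wewoieme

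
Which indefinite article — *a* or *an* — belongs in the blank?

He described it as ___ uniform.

a

The indefinite article is chosen by the initial *sound* of the following word, not its spelling.
*uniform* begins with the sound /juː/ (u pronounced /juː/) — a consonant sound.
So the article is *a*: He described it as a uniform.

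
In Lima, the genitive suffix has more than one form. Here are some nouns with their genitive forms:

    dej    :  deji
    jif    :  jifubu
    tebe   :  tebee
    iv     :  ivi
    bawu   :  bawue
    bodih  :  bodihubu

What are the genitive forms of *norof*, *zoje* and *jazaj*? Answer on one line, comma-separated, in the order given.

Looking at the final sound of each stem: -ubu when the stem ends in a voiceless consonant (*jif*, *bodih*); -i when the stem ends in a voiced consonant (*dej*, *iv*); -e when the stem ends in a vowel (*tebe*, *bawu*).
Since the final sound of *norof* is /f/ (a voiceless consonant), it takes -ubu, giving *norofubu*.
Since the final sound of *zoje* is /e/ (a vowel), it takes -e, giving *zojee*.
*jazaj* — final sound /j/ (a voiced consonant) → -i → *jazaji*.

norofubu, zojee, jazaji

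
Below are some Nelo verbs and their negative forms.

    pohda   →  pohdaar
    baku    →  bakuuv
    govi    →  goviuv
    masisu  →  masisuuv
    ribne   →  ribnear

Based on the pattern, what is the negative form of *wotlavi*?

wotlaviuv

The pattern is height harmony: -uv when the last vowel of the stem is a high vowel (*baku*, *govi*, *masisu*); -ar when the last vowel of the stem is a non-high vowel (*pohda*, *ribne*).
Since the last vowel of *wotlavi* is /i/ (a high vowel), it takes -uv, giving *wotlaviuv*.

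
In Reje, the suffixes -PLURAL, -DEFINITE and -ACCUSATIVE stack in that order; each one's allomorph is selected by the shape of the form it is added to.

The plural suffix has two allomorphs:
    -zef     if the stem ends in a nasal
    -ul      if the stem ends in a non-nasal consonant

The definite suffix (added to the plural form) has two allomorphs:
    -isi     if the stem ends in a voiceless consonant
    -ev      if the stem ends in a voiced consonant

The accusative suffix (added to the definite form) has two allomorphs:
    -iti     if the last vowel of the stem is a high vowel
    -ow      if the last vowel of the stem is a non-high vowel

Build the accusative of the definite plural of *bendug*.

Since the final consonant of *bendug* is /g/ (non-nasal), it takes -ul, giving *bendugul*.
The plural form *bendugul*: final consonant = /l/, voiced → -ev → *bendugulev*.
The definite form *bendugulev*: last vowel = /e/, a non-high vowel → -ow → *bendugulevow*.

bendugulevow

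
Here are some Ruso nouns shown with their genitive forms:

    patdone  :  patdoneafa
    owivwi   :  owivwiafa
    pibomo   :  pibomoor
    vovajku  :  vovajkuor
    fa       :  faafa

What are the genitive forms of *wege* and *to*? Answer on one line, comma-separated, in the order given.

wegeafa, toor

Looking at the last vowel of each stem: -or when the last vowel of the stem is a rounded vowel (*pibomo*, *vovajku*); -afa when the last vowel of the stem is an unrounded vowel (*patdone*, *owivwi*, *fa*).
*wege* — last vowel /e/ (an unrounded vowel) → -afa → *wegeafa*.
*to* — last vowel /o/ (a rounded vowel) → -or → *toor*.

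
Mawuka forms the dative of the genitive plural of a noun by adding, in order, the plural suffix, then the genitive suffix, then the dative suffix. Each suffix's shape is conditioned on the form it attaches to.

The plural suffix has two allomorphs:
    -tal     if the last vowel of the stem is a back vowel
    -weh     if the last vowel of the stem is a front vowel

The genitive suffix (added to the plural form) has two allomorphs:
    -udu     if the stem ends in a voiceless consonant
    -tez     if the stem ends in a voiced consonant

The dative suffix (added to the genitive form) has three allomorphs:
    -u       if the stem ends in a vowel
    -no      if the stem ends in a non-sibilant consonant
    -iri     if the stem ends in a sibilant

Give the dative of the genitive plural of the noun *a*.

atalteziri

*a* — last vowel /a/ (a back vowel) → -tal → *atal*.
The plural form *atal* — final consonant /l/ (voiced) → -tez → *ataltez*.
The genitive form *ataltez* — final sound /z/ (a sibilant) → -iri → *atalteziri*.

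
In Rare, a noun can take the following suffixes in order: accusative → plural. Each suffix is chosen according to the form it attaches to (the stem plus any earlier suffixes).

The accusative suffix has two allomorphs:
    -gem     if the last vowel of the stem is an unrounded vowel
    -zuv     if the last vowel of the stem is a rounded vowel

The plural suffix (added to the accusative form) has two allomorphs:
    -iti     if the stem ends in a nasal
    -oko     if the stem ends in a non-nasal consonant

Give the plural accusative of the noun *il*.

ilgemiti

*il* — last vowel /i/ (an unrounded vowel) → -gem → *ilgem*.
The accusative form *ilgem* — final consonant /m/ (a nasal) → -iti → *ilgemiti*.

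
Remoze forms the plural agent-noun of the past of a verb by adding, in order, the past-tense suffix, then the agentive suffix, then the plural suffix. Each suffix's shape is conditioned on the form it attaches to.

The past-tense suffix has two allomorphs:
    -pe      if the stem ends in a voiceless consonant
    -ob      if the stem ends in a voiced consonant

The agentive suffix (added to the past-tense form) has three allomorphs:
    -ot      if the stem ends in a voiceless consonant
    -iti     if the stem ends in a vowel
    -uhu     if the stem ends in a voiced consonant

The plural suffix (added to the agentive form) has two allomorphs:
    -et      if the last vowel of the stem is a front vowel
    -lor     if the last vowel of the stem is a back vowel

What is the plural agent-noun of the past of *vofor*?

*vofor*: final consonant = /r/, voiced → -ob → *voforob*.
The past-tense form *voforob* — final sound /b/ (a voiced consonant) → -uhu → *voforobuhu*.
The agentive form *voforobuhu*: last vowel = /u/, a back vowel → -lor → *voforobuhulor*.

voforobuhulor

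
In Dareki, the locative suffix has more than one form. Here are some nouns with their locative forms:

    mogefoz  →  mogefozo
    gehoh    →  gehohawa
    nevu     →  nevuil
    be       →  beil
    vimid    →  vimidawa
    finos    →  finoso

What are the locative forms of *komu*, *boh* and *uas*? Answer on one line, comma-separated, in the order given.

The pattern is sibilance of the final sound: -o when the stem ends in a sibilant (*mogefoz*, *finos*); -awa when the stem ends in a non-sibilant consonant (*gehoh*, *vimid*); -il when the stem ends in a vowel (*nevu*, *be*).
The final sound of *komu* is /u/, which is a vowel, so the suffix is -il, giving *komuil*.
Since the final sound of *boh* is /h/ (a non-sibilant consonant), it takes -awa, giving *bohawa*.
The final sound of *uas* is /s/, which is a sibilant, so the suffix is -o, giving *uaso*.

komuil, bohawa, uaso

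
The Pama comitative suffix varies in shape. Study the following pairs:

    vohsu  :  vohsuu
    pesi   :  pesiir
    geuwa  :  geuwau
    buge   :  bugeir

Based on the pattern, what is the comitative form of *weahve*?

The suffix is conditioned by the last vowel: -ir when the last vowel of the stem is a front vowel (*pesi*, *buge*); -u when the last vowel of the stem is a back vowel (*vohsu*, *geuwa*).
The last vowel of *weahve* is /e/, which is a front vowel, so the suffix is -ir, giving *weahveir*.

weahveir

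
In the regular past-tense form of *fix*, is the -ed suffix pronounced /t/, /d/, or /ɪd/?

The stem *fix* ends in a voiceless consonant other than /t/.
The -ed suffix is realized as /ɪd/ after /t, d/; as /t/ after other voiceless consonants; and as /d/ after other voiced sounds.
So -ed on *fix* is pronounced /t/.

/t/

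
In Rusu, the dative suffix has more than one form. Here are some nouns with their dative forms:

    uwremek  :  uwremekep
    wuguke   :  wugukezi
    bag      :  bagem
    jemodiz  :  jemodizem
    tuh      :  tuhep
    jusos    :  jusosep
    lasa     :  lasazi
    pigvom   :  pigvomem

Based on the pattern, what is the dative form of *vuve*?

vuvezi

The alternation tracks the final sound of the stem — -ep when the stem ends in a voiceless consonant (*uwremek*, *tuh*, *jusos*); -em when the stem ends in a voiced consonant (*bag*, *jemodiz*, *pigvom*); -zi when the stem ends in a vowel (*wuguke*, *lasa*).
The final sound of *vuve* is /e/, which is a vowel, so the suffix is -zi, giving *vuvezi*.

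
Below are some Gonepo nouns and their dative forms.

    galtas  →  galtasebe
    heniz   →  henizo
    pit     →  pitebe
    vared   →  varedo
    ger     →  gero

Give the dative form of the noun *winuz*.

The alternation tracks the final consonant of the stem — -ebe when the stem ends in a voiceless consonant (*galtas*, *pit*); -o when the stem ends in a voiced consonant (*heniz*, *vared*, *ger*).
*winuz*: final consonant = /z/, voiced → -o → *winuzo*.

winuzo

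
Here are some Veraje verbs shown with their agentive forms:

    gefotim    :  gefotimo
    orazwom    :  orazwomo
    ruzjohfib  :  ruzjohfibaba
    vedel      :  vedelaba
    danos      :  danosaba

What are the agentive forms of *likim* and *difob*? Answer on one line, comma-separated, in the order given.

likimo, difobaba

The suffix is conditioned by the final consonant: -o when the stem ends in a nasal (*gefotim*, *orazwom*); -aba when the stem ends in a non-nasal consonant (*ruzjohfib*, *vedel*, *danos*).
*likim* — final consonant /m/ (a nasal) → -o → *likimo*.
*difob*: final consonant = /b/, non-nasal → -aba → *difobaba*.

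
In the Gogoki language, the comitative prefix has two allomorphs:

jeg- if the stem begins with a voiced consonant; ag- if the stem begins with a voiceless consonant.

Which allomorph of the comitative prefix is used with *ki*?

ag-

*ki*: first consonant = /k/, voiceless → ag-.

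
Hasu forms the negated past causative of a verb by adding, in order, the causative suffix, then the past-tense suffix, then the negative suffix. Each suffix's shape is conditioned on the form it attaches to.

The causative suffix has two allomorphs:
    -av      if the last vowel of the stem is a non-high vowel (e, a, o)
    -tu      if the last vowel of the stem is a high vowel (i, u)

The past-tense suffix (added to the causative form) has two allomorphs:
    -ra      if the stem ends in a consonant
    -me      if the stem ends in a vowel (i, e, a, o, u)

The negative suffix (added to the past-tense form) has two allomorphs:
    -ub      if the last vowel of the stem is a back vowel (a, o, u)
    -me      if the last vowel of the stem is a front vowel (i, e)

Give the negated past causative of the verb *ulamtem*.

ulamtemavraub

The last vowel of *ulamtem* is /e/, which is a non-high vowel, so the causative suffix is -av, giving *ulamtemav*.
The causative form *ulamtemav*: final sound = /v/, a consonant → -ra → *ulamtemavra*.
The past-tense form *ulamtemavra*: last vowel = /a/, a back vowel → -ub → *ulamtemavraub*.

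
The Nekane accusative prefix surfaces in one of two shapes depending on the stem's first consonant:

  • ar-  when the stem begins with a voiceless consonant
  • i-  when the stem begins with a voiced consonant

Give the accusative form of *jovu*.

Since the first consonant of *jovu* is /j/ (voiced), it takes i-, giving *ijovu*.

ijovu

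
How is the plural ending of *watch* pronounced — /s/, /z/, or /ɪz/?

The stem *watch* ends in a sibilant (/s, z, ʃ, ʒ, tʃ, dʒ/).
The plural suffix surfaces as /ɪz/ after sibilants, /s/ after other voiceless consonants, and /z/ after other voiced sounds.
So the plural -s on *watch* is pronounced /ɪz/.

/ɪz/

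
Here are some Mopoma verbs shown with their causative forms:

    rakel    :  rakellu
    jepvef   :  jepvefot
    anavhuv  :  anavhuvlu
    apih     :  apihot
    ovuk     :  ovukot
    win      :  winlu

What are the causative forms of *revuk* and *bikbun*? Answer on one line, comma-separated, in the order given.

The suffix is conditioned by the final consonant: -ot when the stem ends in a voiceless consonant (*jepvef*, *apih*, *ovuk*); -lu when the stem ends in a voiced consonant (*rakel*, *anavhuv*, *win*).
*revuk*: final consonant = /k/, voiceless → -ot → *revukot*.
Since the final consonant of *bikbun* is /n/ (voiced), it takes -lu, giving *bikbunlu*.

revukot, bikbunlu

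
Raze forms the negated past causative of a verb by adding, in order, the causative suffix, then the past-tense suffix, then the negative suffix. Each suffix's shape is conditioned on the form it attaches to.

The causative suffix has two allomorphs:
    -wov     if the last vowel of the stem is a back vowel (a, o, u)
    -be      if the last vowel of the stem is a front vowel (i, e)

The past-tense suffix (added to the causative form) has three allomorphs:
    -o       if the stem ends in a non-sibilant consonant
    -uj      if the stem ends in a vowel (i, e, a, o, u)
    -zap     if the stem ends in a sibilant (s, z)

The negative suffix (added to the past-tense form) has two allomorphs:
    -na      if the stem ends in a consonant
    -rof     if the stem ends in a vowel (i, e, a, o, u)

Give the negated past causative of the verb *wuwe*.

*wuwe* — last vowel /e/ (a front vowel) → -be → *wuwebe*.
The final sound of the causative form *wuwebe* is /e/, which is a vowel, so the past-tense suffix is -uj, giving *wuwebeuj*.
The past-tense form *wuwebeuj* — final sound /j/ (a consonant) → -na → *wuwebeujna*.

wuwebeujna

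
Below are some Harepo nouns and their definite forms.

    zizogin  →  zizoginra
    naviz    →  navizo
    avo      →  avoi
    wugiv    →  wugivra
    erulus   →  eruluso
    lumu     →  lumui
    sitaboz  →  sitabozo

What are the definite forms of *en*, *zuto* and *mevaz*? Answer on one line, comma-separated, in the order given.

enra, zutoi, mevazo

Looking at the final sound of each stem: -o when the stem ends in a sibilant (*naviz*, *erulus*, *sitaboz*); -ra when the stem ends in a non-sibilant consonant (*zizogin*, *wugiv*); -i when the stem ends in a vowel (*avo*, *lumu*).
Since the final sound of *en* is /n/ (a non-sibilant consonant), it takes -ra, giving *enra*.
*zuto* — final sound /o/ (a vowel) → -i → *zutoi*.
The final sound of *mevaz* is /z/, which is a sibilant, so the suffix is -o, giving *mevazo*.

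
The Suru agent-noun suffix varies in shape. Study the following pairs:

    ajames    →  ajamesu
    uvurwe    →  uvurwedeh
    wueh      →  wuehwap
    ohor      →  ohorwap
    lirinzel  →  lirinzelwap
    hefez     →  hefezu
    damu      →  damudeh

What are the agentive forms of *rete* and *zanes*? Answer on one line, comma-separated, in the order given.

The suffix is conditioned by the final sound: -u when the stem ends in a sibilant (*ajames*, *hefez*); -wap when the stem ends in a non-sibilant consonant (*wueh*, *ohor*, *lirinzel*); -deh when the stem ends in a vowel (*uvurwe*, *damu*).
The final sound of *rete* is /e/, which is a vowel, so the suffix is -deh, giving *retedeh*.
*zanes* — final sound /s/ (a sibilant) → -u → *zanesu*.

retedeh, zanesu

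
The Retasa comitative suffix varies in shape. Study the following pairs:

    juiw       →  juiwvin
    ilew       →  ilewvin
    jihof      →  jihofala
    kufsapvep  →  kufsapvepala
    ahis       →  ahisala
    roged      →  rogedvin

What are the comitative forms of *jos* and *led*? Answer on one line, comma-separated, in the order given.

josala, ledvin

Looking at the final consonant of each stem: -ala when the stem ends in a voiceless consonant (*jihof*, *kufsapvep*, *ahis*); -vin when the stem ends in a voiced consonant (*juiw*, *ilew*, *roged*).
Since the final consonant of *jos* is /s/ (voiceless), it takes -ala, giving *josala*.
*led*: final consonant = /d/, voiced → -vin → *ledvin*.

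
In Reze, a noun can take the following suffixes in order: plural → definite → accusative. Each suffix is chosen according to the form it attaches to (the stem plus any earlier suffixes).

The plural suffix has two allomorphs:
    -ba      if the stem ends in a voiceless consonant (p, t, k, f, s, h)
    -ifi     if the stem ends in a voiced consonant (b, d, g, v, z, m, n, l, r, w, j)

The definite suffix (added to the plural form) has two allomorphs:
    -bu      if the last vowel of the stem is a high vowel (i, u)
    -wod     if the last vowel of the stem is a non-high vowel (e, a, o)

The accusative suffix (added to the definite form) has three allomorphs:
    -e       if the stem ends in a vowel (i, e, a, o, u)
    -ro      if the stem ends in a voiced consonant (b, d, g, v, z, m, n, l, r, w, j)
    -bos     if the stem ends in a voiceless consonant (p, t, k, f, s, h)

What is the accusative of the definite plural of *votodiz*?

*votodiz* — final consonant /z/ (voiced) → -ifi → *votodizifi*.
The plural form *votodizifi* — last vowel /i/ (a high vowel) → -bu → *votodizifibu*.
The definite form *votodizifibu*: final sound = /u/, a vowel → -e → *votodizifibue*.

votodizifibue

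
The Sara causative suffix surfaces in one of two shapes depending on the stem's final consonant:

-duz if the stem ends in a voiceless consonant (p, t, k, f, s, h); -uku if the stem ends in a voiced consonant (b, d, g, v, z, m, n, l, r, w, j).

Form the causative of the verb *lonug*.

lonuguku

The final consonant of *lonug* is /g/, which is voiced, so the suffix is -uku, giving *lonuguku*.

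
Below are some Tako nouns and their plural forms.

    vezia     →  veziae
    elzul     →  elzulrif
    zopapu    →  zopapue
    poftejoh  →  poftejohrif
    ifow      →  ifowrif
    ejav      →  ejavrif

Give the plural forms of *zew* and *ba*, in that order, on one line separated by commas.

zewrif, bae

The pattern is consonant vs. vowel: -rif when the stem ends in a consonant (*elzul*, *poftejoh*, *ifow*, *ejav*); -e when the stem ends in a vowel (*vezia*, *zopapu*).
The final sound of *zew* is /w/, which is a consonant, so the suffix is -rif, giving *zewrif*.
The final sound of *ba* is /a/, which is a vowel, so the suffix is -e, giving *bae*.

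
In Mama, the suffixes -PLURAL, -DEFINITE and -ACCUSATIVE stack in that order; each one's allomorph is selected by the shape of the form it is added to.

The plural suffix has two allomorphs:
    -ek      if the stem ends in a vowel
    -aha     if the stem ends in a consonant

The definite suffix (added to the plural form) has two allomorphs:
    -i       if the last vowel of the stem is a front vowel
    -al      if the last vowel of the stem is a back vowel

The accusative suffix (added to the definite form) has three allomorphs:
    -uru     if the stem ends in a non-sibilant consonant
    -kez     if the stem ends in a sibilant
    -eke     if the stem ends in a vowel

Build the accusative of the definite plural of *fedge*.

Since the final sound of *fedge* is /e/ (a vowel), it takes -ek, giving *fedgeek*.
Since the last vowel of the plural form *fedgeek* is /e/ (a front vowel), it takes -i, giving *fedgeeki*.
Since the final sound of the definite form *fedgeeki* is /i/ (a vowel), it takes -eke, giving *fedgeekieke*.

fedgeekieke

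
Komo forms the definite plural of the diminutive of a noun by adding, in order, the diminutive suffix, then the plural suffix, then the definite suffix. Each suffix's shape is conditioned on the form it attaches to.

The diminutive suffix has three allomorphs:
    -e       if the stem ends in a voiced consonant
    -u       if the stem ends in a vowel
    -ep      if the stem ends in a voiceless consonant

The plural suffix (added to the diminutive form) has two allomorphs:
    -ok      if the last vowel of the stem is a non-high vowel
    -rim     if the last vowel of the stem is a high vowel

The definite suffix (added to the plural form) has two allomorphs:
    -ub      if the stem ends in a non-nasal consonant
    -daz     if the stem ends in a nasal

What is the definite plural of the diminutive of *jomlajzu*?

jomlajzuurimdaz

The final sound of *jomlajzu* is /u/, which is a vowel, so the diminutive suffix is -u, giving *jomlajzuu*.
Since the last vowel of the diminutive form *jomlajzuu* is /u/ (a high vowel), it takes -rim, giving *jomlajzuurim*.
The plural form *jomlajzuurim* — final consonant /m/ (a nasal) → -daz → *jomlajzuurimdaz*.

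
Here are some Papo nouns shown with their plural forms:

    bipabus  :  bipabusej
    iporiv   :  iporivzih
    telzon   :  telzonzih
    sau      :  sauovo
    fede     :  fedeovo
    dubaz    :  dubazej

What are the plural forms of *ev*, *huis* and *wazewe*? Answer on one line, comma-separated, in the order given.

The alternation tracks the final sound of the stem — -ej when the stem ends in a sibilant (*bipabus*, *dubaz*); -zih when the stem ends in a non-sibilant consonant (*iporiv*, *telzon*); -ovo when the stem ends in a vowel (*sau*, *fede*).
*ev*: final sound = /v/, a non-sibilant consonant → -zih → *evzih*.
Since the final sound of *huis* is /s/ (a sibilant), it takes -ej, giving *huisej*.
*wazewe* — final sound /e/ (a vowel) → -ovo → *wazeweovo*.

evzih, huisej, wazeweovo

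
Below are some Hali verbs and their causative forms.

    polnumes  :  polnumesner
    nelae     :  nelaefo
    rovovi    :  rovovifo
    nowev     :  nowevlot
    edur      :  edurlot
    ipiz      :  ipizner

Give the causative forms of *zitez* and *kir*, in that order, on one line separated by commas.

zitezner, kirlot

The suffix is conditioned by the final sound: -ner when the stem ends in a sibilant (*polnumes*, *ipiz*); -lot when the stem ends in a non-sibilant consonant (*nowev*, *edur*); -fo when the stem ends in a vowel (*nelae*, *rovovi*).
*zitez*: final sound = /z/, a sibilant → -ner → *zitezner*.
The final sound of *kir* is /r/, which is a non-sibilant consonant, so the suffix is -lot, giving *kirlot*.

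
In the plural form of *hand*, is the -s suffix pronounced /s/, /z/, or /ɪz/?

/z/

The stem *hand* ends in a voiced non-sibilant sound.
The plural suffix surfaces as /ɪz/ after sibilants, /s/ after other voiceless consonants, and /z/ after other voiced sounds.
So the plural -s on *hand* is pronounced /z/.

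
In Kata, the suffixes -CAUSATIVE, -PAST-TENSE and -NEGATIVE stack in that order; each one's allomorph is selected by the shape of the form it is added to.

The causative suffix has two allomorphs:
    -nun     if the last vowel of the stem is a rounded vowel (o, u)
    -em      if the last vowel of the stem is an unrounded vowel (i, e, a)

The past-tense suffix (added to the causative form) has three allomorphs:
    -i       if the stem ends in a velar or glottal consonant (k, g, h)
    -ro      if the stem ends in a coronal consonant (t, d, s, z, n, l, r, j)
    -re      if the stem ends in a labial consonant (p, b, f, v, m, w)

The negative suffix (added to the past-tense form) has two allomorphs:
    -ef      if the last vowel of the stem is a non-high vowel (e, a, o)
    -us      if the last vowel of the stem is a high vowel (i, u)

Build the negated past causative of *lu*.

lununroef

*lu*: last vowel = /u/, a rounded vowel → -nun → *lunun*.
The final consonant of the causative form *lunun* is /n/, which is coronal, so the past-tense suffix is -ro, giving *lununro*.
The past-tense form *lununro* — last vowel /o/ (a non-high vowel) → -ef → *lununroef*.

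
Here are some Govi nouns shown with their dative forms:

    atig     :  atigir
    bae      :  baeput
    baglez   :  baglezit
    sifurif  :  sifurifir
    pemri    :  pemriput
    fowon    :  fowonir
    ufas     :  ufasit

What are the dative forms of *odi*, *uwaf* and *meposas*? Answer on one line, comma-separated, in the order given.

The alternation tracks the final sound of the stem — -it when the stem ends in a sibilant (*baglez*, *ufas*); -ir when the stem ends in a non-sibilant consonant (*atig*, *sifurif*, *fowon*); -put when the stem ends in a vowel (*bae*, *pemri*).
The final sound of *odi* is /i/, which is a vowel, so the suffix is -put, giving *odiput*.
*uwaf* — final sound /f/ (a non-sibilant consonant) → -ir → *uwafir*.
Since the final sound of *meposas* is /s/ (a sibilant), it takes -it, giving *meposasit*.

odiput, uwafir, meposasit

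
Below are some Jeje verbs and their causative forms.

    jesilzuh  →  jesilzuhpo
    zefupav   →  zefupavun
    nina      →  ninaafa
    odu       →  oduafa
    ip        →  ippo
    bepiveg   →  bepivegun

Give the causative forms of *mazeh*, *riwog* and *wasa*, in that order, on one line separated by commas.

The alternation tracks the final sound of the stem — -po when the stem ends in a voiceless consonant (*jesilzuh*, *ip*); -un when the stem ends in a voiced consonant (*zefupav*, *bepiveg*); -afa when the stem ends in a vowel (*nina*, *odu*).
The final sound of *mazeh* is /h/, which is a voiceless consonant, so the suffix is -po, giving *mazehpo*.
The final sound of *riwog* is /g/, which is a voiced consonant, so the suffix is -un, giving *riwogun*.
The final sound of *wasa* is /a/, which is a vowel, so the suffix is -afa, giving *wasaafa*.

mazehpo, riwogun, wasaafa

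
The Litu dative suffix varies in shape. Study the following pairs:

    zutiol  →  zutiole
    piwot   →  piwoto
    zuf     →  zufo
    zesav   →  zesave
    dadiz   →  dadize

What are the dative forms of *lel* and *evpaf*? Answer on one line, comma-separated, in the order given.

lele, evpafo

The suffix is conditioned by the final consonant: -o when the stem ends in a voiceless consonant (*piwot*, *zuf*); -e when the stem ends in a voiced consonant (*zutiol*, *zesav*, *dadiz*).
Since the final consonant of *lel* is /l/ (voiced), it takes -e, giving *lele*.
*evpaf* — final consonant /f/ (voiceless) → -o → *evpafo*.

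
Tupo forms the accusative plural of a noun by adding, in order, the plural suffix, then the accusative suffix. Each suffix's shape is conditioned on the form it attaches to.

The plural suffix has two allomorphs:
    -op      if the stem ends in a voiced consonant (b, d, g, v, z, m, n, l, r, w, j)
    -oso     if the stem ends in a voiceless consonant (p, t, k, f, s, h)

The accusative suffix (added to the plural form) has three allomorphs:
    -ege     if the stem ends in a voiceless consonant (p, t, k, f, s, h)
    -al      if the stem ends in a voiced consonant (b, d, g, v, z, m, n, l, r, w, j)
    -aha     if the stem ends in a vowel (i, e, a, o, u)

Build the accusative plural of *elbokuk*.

elbokukosoaha

Since the final consonant of *elbokuk* is /k/ (voiceless), it takes -oso, giving *elbokukoso*.
The plural form *elbokukoso* — final sound /o/ (a vowel) → -aha → *elbokukosoaha*.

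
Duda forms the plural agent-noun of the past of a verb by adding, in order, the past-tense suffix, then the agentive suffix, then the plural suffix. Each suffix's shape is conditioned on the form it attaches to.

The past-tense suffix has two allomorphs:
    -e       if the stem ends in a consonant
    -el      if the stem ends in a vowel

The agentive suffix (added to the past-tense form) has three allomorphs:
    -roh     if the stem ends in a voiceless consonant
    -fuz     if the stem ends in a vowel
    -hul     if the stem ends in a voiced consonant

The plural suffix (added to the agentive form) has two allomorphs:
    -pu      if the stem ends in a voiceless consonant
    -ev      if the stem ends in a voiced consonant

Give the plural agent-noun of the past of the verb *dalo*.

The final sound of *dalo* is /o/, which is a vowel, so the past-tense suffix is -el, giving *daloel*.
The past-tense form *daloel* — final sound /l/ (a voiced consonant) → -hul → *daloelhul*.
The agentive form *daloelhul*: final consonant = /l/, voiced → -ev → *daloelhulev*.

daloelhulev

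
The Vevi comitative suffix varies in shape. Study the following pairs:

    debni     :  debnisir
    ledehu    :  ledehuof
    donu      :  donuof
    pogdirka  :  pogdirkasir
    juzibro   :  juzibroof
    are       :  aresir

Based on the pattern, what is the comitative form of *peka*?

pekasir

The suffix is conditioned by the last vowel: -of when the last vowel of the stem is a rounded vowel (*ledehu*, *donu*, *juzibro*); -sir when the last vowel of the stem is an unrounded vowel (*debni*, *pogdirka*, *are*).
The last vowel of *peka* is /a/, which is an unrounded vowel, so the suffix is -sir, giving *pekasir*.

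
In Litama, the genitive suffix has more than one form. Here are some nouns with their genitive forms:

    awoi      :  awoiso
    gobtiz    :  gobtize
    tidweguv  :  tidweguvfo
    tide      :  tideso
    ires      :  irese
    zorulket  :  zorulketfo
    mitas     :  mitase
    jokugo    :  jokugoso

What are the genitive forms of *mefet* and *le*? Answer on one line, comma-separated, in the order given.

mefetfo, leso

Looking at the final sound of each stem: -e when the stem ends in a sibilant (*gobtiz*, *ires*, *mitas*); -fo when the stem ends in a non-sibilant consonant (*tidweguv*, *zorulket*); -so when the stem ends in a vowel (*awoi*, *tide*, *jokugo*).
*mefet*: final sound = /t/, a non-sibilant consonant → -fo → *mefetfo*.
The final sound of *le* is /e/, which is a vowel, so the suffix is -so, giving *leso*.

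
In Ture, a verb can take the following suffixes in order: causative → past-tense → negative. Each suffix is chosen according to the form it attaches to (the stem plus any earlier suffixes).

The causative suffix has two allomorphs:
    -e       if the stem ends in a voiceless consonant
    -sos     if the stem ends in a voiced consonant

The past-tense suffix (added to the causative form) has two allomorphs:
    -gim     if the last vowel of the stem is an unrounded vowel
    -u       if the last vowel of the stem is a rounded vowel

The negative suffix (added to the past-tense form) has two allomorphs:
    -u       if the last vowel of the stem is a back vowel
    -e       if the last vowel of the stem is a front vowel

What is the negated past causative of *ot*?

otegime

The final consonant of *ot* is /t/, which is voiceless, so the causative suffix is -e, giving *ote*.
The last vowel of the causative form *ote* is /e/, which is an unrounded vowel, so the past-tense suffix is -gim, giving *otegim*.
The past-tense form *otegim* — last vowel /i/ (a front vowel) → -e → *otegime*.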